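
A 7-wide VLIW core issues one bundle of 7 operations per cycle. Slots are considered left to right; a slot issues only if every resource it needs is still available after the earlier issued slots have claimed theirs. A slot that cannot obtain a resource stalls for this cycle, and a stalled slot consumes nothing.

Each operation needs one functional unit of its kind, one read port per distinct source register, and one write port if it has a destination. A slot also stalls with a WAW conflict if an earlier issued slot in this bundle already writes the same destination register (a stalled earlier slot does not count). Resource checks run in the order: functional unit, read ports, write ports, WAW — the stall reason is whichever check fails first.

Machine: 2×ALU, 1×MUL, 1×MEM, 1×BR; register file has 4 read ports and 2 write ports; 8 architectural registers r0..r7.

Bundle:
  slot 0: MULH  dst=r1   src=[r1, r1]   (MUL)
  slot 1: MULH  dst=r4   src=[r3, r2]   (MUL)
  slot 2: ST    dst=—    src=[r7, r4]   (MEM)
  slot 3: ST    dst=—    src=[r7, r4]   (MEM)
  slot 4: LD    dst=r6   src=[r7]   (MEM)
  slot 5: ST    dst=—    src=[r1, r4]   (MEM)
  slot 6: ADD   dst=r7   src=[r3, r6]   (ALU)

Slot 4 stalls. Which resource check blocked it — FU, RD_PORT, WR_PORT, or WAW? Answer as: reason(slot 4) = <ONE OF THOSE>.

#0 MUL src=r1,r1 dispatched  <A:2 Mu:0 Ld:1 B:1 rd:3 wr:1>
#1 MUL src=r3,r2 held:FU  <A:2 Mu:0 Ld:1 B:1 rd:3 wr:1>
#2 MEM src=r7,r4 dispatched  <A:2 Mu:0 Ld:0 B:1 rd:1 wr:1>
#3 MEM src=r7,r4 held:FU  <A:2 Mu:0 Ld:0 B:1 rd:1 wr:1>
#4 MEM src=r7 held:FU  <A:2 Mu:0 Ld:0 B:1 rd:1 wr:1>
#5 MEM src=r1,r4 held:FU  <A:2 Mu:0 Ld:0 B:1 rd:1 wr:1>
#6 ALU src=r3,r6 held:RD_PORT  <A:2 Mu:0 Ld:0 B:1 rd:1 wr:1>

reason(slot 4) = FU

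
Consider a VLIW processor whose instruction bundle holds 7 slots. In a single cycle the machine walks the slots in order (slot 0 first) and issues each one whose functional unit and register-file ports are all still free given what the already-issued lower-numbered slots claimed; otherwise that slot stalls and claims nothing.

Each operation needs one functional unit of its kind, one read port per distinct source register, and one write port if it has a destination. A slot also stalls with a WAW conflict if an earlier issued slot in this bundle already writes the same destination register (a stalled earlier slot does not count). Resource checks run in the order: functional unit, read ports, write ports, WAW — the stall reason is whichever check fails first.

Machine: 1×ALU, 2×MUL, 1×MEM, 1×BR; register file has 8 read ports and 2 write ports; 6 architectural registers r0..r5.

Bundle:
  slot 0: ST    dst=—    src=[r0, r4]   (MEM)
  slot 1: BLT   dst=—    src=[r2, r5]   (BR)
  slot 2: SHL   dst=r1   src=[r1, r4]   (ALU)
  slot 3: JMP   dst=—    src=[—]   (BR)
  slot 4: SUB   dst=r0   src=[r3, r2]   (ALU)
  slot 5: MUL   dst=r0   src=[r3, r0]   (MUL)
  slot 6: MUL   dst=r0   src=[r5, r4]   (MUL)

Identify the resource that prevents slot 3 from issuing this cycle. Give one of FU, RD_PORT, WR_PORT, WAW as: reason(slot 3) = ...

reason(slot 3) = FU

  0. MEM ⇒ go  {1A/2Mu/0Ld/1B | 6r 2w}
  1. BR ⇒ go  {1A/2Mu/0Ld/0B | 4r 2w}
  2. ALU→r1 ⇒ go  {0A/2Mu/0Ld/0B | 2r 1w}
  3. BR ⇒ no(FU)  {0A/2Mu/0Ld/0B | 2r 1w}
  4. ALU→r0 ⇒ no(FU)  {0A/2Mu/0Ld/0B | 2r 1w}
  5. MUL→r0 ⇒ go  {0A/1Mu/0Ld/0B | 0r 0w}
  6. MUL→r0 ⇒ no(RD_PORT)  {0A/1Mu/0Ld/0B | 0r 0w}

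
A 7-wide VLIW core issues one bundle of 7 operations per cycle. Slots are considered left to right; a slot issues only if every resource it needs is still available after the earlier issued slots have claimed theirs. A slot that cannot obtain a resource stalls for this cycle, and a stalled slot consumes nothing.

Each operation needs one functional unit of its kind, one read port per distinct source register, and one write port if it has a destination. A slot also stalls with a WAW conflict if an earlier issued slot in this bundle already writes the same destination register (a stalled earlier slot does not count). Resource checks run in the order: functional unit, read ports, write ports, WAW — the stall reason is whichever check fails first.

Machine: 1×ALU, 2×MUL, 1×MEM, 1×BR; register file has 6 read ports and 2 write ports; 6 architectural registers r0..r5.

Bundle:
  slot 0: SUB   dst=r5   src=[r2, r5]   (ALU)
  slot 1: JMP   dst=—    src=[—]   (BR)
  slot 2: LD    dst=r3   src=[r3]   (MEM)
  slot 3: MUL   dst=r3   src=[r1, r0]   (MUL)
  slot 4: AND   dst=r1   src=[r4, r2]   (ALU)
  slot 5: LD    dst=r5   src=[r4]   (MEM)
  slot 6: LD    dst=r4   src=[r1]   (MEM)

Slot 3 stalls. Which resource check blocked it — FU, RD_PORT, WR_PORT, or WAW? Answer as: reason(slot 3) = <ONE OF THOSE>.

slot 0 (ALU): ISSUE — free A0,Mu2,Ld1,B1 rp4 wp1
slot 1 (BR): ISSUE — free A0,Mu2,Ld1,B0 rp4 wp1
slot 2 (MEM): ISSUE — free A0,Mu2,Ld0,B0 rp3 wp0
slot 3 (MUL): stall WR_PORT — free A0,Mu2,Ld0,B0 rp3 wp0
slot 4 (ALU): stall FU — free A0,Mu2,Ld0,B0 rp3 wp0
slot 5 (MEM): stall FU — free A0,Mu2,Ld0,B0 rp3 wp0
slot 6 (MEM): stall FU — free A0,Mu2,Ld0,B0 rp3 wp0

reason(slot 3) = WR_PORT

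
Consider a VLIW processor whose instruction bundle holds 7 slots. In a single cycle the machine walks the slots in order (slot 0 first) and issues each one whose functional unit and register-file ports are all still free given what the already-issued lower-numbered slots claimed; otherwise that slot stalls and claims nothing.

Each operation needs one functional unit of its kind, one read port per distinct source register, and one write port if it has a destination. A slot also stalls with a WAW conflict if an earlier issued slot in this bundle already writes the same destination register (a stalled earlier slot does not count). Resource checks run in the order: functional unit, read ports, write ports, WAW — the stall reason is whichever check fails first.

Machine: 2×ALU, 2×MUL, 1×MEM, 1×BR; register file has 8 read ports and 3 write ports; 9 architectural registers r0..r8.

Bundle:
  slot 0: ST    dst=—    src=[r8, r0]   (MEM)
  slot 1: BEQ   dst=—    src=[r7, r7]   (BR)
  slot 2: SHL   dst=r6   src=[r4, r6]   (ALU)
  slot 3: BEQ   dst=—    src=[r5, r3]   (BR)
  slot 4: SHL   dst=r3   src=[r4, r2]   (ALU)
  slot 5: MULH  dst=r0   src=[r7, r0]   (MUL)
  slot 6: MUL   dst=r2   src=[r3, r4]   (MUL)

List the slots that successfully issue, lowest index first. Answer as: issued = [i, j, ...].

[0] MEM needs rd=2 wr=0: ok; after: ALU=2 MUL=2 MEM=0 BR=1, R=6, W=3
[1] BR needs rd=1 wr=0: ok; after: ALU=2 MUL=2 MEM=0 BR=0, R=5, W=3
[2] ALU needs rd=2 wr=1: ok; after: ALU=1 MUL=2 MEM=0 BR=0, R=3, W=2
[3] BR needs rd=2 wr=0: FU; after: ALU=1 MUL=2 MEM=0 BR=0, R=3, W=2
[4] ALU needs rd=2 wr=1: ok; after: ALU=0 MUL=2 MEM=0 BR=0, R=1, W=1
[5] MUL needs rd=2 wr=1: RD_PORT; after: ALU=0 MUL=2 MEM=0 BR=0, R=1, W=1
[6] MUL needs rd=2 wr=1: RD_PORT; after: ALU=0 MUL=2 MEM=0 BR=0, R=1, W=1

issued = [0, 1, 2, 4]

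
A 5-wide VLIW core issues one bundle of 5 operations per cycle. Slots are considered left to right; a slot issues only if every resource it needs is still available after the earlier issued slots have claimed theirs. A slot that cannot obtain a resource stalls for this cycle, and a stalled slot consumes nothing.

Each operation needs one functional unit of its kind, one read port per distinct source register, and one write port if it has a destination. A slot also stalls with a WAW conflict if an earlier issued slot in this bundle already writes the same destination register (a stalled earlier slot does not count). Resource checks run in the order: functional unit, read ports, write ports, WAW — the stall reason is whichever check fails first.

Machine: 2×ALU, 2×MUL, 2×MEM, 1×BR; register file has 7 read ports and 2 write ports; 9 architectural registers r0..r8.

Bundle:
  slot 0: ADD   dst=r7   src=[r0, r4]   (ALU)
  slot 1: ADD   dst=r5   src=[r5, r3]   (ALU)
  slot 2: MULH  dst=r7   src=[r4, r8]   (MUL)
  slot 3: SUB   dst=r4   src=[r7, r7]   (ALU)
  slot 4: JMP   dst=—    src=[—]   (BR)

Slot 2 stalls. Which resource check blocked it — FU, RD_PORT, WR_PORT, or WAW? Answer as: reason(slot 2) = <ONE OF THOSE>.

[0] ALU needs rd=2 wr=1: ok; after: ALU=1 MUL=2 MEM=2 BR=1, R=5, W=1
[1] ALU needs rd=2 wr=1: ok; after: ALU=0 MUL=2 MEM=2 BR=1, R=3, W=0
[2] MUL needs rd=2 wr=1: WR_PORT; after: ALU=0 MUL=2 MEM=2 BR=1, R=3, W=0
[3] ALU needs rd=1 wr=1: FU; after: ALU=0 MUL=2 MEM=2 BR=1, R=3, W=0
[4] BR needs rd=0 wr=0: ok; after: ALU=0 MUL=2 MEM=2 BR=0, R=3, W=0

reason(slot 2) = WR_PORT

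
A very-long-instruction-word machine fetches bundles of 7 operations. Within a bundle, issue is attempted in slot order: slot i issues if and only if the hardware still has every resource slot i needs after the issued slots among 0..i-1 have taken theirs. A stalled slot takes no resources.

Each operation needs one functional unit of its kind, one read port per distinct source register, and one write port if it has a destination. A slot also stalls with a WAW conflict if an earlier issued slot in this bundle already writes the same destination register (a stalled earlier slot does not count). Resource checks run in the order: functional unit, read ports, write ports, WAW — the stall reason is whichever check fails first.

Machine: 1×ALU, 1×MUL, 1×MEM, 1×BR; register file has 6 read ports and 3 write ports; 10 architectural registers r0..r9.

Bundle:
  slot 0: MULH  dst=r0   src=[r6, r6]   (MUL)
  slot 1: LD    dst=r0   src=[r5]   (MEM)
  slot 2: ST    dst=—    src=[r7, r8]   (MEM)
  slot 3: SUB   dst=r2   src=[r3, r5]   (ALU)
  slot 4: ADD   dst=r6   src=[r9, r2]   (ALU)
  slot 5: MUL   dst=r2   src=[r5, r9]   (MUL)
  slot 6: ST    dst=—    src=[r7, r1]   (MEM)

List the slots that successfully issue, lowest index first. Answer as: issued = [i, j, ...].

issued = [0, 2, 3]

[0] MUL needs rd=1 wr=1: ok; after: ALU=1 MUL=0 MEM=1 BR=1, R=5, W=2
[1] MEM needs rd=1 wr=1: WAW; after: ALU=1 MUL=0 MEM=1 BR=1, R=5, W=2
[2] MEM needs rd=2 wr=0: ok; after: ALU=1 MUL=0 MEM=0 BR=1, R=3, W=2
[3] ALU needs rd=2 wr=1: ok; after: ALU=0 MUL=0 MEM=0 BR=1, R=1, W=1
[4] ALU needs rd=2 wr=1: FU; after: ALU=0 MUL=0 MEM=0 BR=1, R=1, W=1
[5] MUL needs rd=2 wr=1: FU; after: ALU=0 MUL=0 MEM=0 BR=1, R=1, W=1
[6] MEM needs rd=2 wr=0: FU; after: ALU=0 MUL=0 MEM=0 BR=1, R=1, W=1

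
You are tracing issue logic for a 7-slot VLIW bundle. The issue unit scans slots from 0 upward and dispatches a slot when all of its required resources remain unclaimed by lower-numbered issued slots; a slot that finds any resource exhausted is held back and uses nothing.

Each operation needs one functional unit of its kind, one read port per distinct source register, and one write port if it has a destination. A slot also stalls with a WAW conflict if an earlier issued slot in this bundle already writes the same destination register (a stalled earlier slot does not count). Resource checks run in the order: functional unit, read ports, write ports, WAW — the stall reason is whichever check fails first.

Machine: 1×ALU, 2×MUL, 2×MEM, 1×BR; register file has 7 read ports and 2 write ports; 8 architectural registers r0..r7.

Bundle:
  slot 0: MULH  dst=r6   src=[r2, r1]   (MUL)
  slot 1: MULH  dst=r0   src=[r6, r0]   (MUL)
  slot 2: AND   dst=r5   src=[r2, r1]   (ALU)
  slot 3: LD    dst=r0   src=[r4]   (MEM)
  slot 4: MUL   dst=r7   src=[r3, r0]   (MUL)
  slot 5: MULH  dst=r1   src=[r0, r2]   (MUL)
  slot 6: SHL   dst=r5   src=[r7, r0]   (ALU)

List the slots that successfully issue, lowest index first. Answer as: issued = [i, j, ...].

slot 0 (MUL): ISSUE — free A1,Mu1,Ld2,B1 rp5 wp1
slot 1 (MUL): ISSUE — free A1,Mu0,Ld2,B1 rp3 wp0
slot 2 (ALU): stall WR_PORT — free A1,Mu0,Ld2,B1 rp3 wp0
slot 3 (MEM): stall WR_PORT — free A1,Mu0,Ld2,B1 rp3 wp0
slot 4 (MUL): stall FU — free A1,Mu0,Ld2,B1 rp3 wp0
slot 5 (MUL): stall FU — free A1,Mu0,Ld2,B1 rp3 wp0
slot 6 (ALU): stall WR_PORT — free A1,Mu0,Ld2,B1 rp3 wp0

issued = [0, 1]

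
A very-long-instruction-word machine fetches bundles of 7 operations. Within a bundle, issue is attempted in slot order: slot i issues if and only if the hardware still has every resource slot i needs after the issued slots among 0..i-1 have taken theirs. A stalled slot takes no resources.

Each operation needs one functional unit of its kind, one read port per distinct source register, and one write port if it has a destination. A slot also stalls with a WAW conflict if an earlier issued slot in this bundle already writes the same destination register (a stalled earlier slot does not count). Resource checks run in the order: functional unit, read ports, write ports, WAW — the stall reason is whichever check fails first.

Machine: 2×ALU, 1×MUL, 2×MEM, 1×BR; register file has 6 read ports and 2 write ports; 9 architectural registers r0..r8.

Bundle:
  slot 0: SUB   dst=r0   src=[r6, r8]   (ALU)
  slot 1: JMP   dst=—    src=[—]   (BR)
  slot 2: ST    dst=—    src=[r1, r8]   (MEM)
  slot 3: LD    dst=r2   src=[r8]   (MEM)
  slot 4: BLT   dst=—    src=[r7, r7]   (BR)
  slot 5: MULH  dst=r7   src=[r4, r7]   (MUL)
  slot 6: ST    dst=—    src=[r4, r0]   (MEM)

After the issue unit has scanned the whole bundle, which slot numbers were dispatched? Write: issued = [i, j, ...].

#0 ALU src=r6,r8 dispatched  <A:1 Mu:1 Ld:2 B:1 rd:4 wr:1>
#1 BR src=- dispatched  <A:1 Mu:1 Ld:2 B:0 rd:4 wr:1>
#2 MEM src=r1,r8 dispatched  <A:1 Mu:1 Ld:1 B:0 rd:2 wr:1>
#3 MEM src=r8 dispatched  <A:1 Mu:1 Ld:0 B:0 rd:1 wr:0>
#4 BR src=r7,r7 held:FU  <A:1 Mu:1 Ld:0 B:0 rd:1 wr:0>
#5 MUL src=r4,r7 held:RD_PORT  <A:1 Mu:1 Ld:0 B:0 rd:1 wr:0>
#6 MEM src=r4,r0 held:FU  <A:1 Mu:1 Ld:0 B:0 rd:1 wr:0>

issued = [0, 1, 2, 3]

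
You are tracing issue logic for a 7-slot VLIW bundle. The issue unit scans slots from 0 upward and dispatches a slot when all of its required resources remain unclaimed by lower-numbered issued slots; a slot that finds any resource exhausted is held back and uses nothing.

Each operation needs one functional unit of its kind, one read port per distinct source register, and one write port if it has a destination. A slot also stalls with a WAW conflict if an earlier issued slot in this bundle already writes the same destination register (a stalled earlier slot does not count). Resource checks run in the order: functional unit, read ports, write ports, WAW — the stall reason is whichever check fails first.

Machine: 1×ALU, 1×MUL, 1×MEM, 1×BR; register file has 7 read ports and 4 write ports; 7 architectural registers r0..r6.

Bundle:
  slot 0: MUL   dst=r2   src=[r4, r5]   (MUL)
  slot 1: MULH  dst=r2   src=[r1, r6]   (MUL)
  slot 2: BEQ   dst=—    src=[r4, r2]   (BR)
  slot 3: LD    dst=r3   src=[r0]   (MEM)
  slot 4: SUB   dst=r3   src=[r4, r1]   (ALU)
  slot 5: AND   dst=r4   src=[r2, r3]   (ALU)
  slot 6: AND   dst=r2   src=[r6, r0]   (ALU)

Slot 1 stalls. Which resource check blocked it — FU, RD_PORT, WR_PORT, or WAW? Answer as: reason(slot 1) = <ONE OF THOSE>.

reason(slot 1) = FU

slot 0 (MUL): ISSUE — free A1,Mu0,Ld1,B1 rp5 wp3
slot 1 (MUL): stall FU — free A1,Mu0,Ld1,B1 rp5 wp3
slot 2 (BR): ISSUE — free A1,Mu0,Ld1,B0 rp3 wp3
slot 3 (MEM): ISSUE — free A1,Mu0,Ld0,B0 rp2 wp2
slot 4 (ALU): stall WAW — free A1,Mu0,Ld0,B0 rp2 wp2
slot 5 (ALU): ISSUE — free A0,Mu0,Ld0,B0 rp0 wp1
slot 6 (ALU): stall FU — free A0,Mu0,Ld0,B0 rp0 wp1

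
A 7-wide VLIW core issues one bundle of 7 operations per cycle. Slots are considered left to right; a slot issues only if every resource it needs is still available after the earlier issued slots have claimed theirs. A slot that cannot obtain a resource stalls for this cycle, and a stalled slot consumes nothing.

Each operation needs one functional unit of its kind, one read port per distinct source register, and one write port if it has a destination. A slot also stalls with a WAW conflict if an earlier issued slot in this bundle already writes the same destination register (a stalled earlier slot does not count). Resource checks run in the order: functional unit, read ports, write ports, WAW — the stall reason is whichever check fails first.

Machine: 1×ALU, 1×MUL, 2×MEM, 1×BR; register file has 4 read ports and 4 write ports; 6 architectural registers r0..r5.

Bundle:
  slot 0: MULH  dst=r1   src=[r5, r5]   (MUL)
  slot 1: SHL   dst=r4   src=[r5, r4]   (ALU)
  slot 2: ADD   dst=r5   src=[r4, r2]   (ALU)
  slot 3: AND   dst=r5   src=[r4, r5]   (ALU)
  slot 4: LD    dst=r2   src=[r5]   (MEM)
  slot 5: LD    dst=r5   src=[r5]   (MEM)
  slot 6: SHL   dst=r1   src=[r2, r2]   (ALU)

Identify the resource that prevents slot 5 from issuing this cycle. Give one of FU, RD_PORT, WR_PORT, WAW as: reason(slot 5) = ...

(0) want 1×MUL +1rd +1wr — yes → AL1|MU0|ME2|BR1|rd3|wr3
(1) want 1×ALU +2rd +1wr — yes → AL0|MU0|ME2|BR1|rd1|wr2
(2) want 1×ALU +2rd +1wr — FU → AL0|MU0|ME2|BR1|rd1|wr2
(3) want 1×ALU +2rd +1wr — FU → AL0|MU0|ME2|BR1|rd1|wr2
(4) want 1×MEM +1rd +1wr — yes → AL0|MU0|ME1|BR1|rd0|wr1
(5) want 1×MEM +1rd +1wr — RD_PORT → AL0|MU0|ME1|BR1|rd0|wr1
(6) want 1×ALU +1rd +1wr — FU → AL0|MU0|ME1|BR1|rd0|wr1

reason(slot 5) = RD_PORT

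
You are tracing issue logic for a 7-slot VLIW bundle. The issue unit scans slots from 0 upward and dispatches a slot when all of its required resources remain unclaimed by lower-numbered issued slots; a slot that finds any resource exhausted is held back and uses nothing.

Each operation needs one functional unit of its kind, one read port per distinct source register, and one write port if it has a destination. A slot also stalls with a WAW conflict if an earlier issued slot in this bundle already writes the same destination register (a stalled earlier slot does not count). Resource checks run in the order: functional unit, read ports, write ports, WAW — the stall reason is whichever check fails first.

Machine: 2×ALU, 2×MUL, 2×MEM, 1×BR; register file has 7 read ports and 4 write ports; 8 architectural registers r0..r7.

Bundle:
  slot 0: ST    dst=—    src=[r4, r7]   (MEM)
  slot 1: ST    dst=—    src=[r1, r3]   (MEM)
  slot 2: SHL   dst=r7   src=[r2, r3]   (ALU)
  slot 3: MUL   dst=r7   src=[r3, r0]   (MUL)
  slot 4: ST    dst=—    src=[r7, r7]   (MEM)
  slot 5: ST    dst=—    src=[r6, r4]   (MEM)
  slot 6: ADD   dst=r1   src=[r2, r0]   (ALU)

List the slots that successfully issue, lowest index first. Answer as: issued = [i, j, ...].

issued = [0, 1, 2]

#0 MEM src=r4,r7 dispatched  <A:2 Mu:2 Ld:1 B:1 rd:5 wr:4>
#1 MEM src=r1,r3 dispatched  <A:2 Mu:2 Ld:0 B:1 rd:3 wr:4>
#2 ALU src=r2,r3 dispatched  <A:1 Mu:2 Ld:0 B:1 rd:1 wr:3>
#3 MUL src=r3,r0 held:RD_PORT  <A:1 Mu:2 Ld:0 B:1 rd:1 wr:3>
#4 MEM src=r7,r7 held:FU  <A:1 Mu:2 Ld:0 B:1 rd:1 wr:3>
#5 MEM src=r6,r4 held:FU  <A:1 Mu:2 Ld:0 B:1 rd:1 wr:3>
#6 ALU src=r2,r0 held:RD_PORT  <A:1 Mu:2 Ld:0 B:1 rd:1 wr:3>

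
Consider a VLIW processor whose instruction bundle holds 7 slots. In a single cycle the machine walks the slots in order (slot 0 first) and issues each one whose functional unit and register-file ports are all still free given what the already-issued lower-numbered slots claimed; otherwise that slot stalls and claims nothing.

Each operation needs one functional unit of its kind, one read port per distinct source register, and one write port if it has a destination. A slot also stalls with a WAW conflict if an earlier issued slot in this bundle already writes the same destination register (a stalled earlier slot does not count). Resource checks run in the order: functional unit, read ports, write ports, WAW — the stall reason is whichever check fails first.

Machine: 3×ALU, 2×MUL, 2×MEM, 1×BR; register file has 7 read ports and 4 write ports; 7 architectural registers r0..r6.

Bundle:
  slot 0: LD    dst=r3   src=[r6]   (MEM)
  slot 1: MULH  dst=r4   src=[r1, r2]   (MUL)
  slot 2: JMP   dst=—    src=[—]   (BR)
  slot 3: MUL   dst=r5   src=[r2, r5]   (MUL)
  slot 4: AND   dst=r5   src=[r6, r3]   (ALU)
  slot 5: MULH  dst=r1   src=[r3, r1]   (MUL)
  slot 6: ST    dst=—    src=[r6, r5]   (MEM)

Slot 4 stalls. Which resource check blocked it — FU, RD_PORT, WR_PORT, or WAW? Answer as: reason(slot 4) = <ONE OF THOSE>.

reason(slot 4) = WAW

[0] MEM needs rd=1 wr=1: ok; after: ALU=3 MUL=2 MEM=1 BR=1, R=6, W=3
[1] MUL needs rd=2 wr=1: ok; after: ALU=3 MUL=1 MEM=1 BR=1, R=4, W=2
[2] BR needs rd=0 wr=0: ok; after: ALU=3 MUL=1 MEM=1 BR=0, R=4, W=2
[3] MUL needs rd=2 wr=1: ok; after: ALU=3 MUL=0 MEM=1 BR=0, R=2, W=1
[4] ALU needs rd=2 wr=1: WAW; after: ALU=3 MUL=0 MEM=1 BR=0, R=2, W=1
[5] MUL needs rd=2 wr=1: FU; after: ALU=3 MUL=0 MEM=1 BR=0, R=2, W=1
[6] MEM needs rd=2 wr=0: ok; after: ALU=3 MUL=0 MEM=0 BR=0, R=0, W=1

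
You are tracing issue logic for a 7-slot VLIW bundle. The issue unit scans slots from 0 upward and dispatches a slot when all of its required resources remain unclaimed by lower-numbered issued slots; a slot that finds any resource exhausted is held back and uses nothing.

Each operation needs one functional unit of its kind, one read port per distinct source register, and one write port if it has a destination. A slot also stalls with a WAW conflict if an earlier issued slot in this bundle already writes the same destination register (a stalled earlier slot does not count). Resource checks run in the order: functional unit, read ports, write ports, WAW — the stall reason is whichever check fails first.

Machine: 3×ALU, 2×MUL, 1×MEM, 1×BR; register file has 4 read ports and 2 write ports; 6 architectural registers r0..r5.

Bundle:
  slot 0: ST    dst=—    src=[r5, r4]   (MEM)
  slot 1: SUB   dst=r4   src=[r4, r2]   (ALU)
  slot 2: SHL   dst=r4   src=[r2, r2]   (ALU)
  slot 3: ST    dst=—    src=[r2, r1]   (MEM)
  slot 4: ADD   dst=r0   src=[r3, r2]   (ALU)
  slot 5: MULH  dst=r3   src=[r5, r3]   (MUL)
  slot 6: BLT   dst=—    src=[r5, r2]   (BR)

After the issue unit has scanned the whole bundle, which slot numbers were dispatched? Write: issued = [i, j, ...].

[0] MEM needs rd=2 wr=0: ok; after: ALU=3 MUL=2 MEM=0 BR=1, R=2, W=2
[1] ALU needs rd=2 wr=1: ok; after: ALU=2 MUL=2 MEM=0 BR=1, R=0, W=1
[2] ALU needs rd=1 wr=1: RD_PORT; after: ALU=2 MUL=2 MEM=0 BR=1, R=0, W=1
[3] MEM needs rd=2 wr=0: FU; after: ALU=2 MUL=2 MEM=0 BR=1, R=0, W=1
[4] ALU needs rd=2 wr=1: RD_PORT; after: ALU=2 MUL=2 MEM=0 BR=1, R=0, W=1
[5] MUL needs rd=2 wr=1: RD_PORT; after: ALU=2 MUL=2 MEM=0 BR=1, R=0, W=1
[6] BR needs rd=2 wr=0: RD_PORT; after: ALU=2 MUL=2 MEM=0 BR=1, R=0, W=1

issued = [0, 1]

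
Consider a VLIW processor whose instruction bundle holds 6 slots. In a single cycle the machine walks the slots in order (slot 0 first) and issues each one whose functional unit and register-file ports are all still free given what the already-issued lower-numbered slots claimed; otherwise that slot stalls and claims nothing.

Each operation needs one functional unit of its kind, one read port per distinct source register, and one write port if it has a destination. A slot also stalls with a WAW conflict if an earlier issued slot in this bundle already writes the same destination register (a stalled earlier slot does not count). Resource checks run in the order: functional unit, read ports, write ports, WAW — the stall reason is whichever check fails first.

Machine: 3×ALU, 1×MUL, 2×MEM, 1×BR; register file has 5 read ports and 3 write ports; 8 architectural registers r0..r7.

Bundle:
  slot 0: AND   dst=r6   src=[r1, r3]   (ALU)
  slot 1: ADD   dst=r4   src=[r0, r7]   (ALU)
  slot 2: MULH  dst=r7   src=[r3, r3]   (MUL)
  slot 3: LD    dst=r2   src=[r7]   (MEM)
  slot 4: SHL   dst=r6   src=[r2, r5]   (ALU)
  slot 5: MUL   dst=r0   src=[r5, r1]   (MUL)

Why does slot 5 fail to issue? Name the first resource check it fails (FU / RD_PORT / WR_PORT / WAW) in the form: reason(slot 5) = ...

slot 0 (ALU): ISSUE — free A2,Mu1,Ld2,B1 rp3 wp2
slot 1 (ALU): ISSUE — free A1,Mu1,Ld2,B1 rp1 wp1
slot 2 (MUL): ISSUE — free A1,Mu0,Ld2,B1 rp0 wp0
slot 3 (MEM): stall RD_PORT — free A1,Mu0,Ld2,B1 rp0 wp0
slot 4 (ALU): stall RD_PORT — free A1,Mu0,Ld2,B1 rp0 wp0
slot 5 (MUL): stall FU — free A1,Mu0,Ld2,B1 rp0 wp0

reason(slot 5) = FU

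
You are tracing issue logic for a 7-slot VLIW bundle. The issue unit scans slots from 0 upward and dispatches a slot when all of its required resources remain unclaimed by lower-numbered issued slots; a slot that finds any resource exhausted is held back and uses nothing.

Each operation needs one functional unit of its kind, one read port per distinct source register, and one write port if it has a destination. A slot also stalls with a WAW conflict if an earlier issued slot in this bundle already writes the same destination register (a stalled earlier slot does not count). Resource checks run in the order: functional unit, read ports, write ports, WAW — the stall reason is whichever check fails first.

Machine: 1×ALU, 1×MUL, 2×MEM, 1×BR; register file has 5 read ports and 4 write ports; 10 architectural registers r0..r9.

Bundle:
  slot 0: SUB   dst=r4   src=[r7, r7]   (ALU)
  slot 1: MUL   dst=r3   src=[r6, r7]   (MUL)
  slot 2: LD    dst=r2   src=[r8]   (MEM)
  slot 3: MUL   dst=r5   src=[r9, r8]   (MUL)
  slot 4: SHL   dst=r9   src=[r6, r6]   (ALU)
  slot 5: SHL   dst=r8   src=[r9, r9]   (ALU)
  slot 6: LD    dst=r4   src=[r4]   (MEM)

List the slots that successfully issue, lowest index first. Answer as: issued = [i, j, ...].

issued = [0, 1, 2]

[0] ALU needs rd=1 wr=1: ok; after: ALU=0 MUL=1 MEM=2 BR=1, R=4, W=3
[1] MUL needs rd=2 wr=1: ok; after: ALU=0 MUL=0 MEM=2 BR=1, R=2, W=2
[2] MEM needs rd=1 wr=1: ok; after: ALU=0 MUL=0 MEM=1 BR=1, R=1, W=1
[3] MUL needs rd=2 wr=1: FU; after: ALU=0 MUL=0 MEM=1 BR=1, R=1, W=1
[4] ALU needs rd=1 wr=1: FU; after: ALU=0 MUL=0 MEM=1 BR=1, R=1, W=1
[5] ALU needs rd=1 wr=1: FU; after: ALU=0 MUL=0 MEM=1 BR=1, R=1, W=1
[6] MEM needs rd=1 wr=1: WAW; after: ALU=0 MUL=0 MEM=1 BR=1, R=1, W=1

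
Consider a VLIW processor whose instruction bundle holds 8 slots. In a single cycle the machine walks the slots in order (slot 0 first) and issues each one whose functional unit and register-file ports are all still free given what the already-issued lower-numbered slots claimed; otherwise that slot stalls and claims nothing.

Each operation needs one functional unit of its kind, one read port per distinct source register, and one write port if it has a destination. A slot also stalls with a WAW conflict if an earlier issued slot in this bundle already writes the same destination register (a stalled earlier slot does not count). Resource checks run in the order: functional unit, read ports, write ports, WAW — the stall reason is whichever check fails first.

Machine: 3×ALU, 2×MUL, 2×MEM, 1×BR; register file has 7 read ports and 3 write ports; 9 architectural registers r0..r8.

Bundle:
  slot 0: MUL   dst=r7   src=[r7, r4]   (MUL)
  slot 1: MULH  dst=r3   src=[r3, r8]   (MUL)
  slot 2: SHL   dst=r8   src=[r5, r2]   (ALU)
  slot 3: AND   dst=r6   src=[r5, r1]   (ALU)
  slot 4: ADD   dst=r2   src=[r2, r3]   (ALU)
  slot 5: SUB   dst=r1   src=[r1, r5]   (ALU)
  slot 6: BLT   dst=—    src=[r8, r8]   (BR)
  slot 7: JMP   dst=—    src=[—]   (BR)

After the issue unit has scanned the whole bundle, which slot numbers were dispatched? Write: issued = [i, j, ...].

(0) want 1×MUL +2rd +1wr — yes → AL3|MU1|ME2|BR1|rd5|wr2
(1) want 1×MUL +2rd +1wr — yes → AL3|MU0|ME2|BR1|rd3|wr1
(2) want 1×ALU +2rd +1wr — yes → AL2|MU0|ME2|BR1|rd1|wr0
(3) want 1×ALU +2rd +1wr — RD_PORT → AL2|MU0|ME2|BR1|rd1|wr0
(4) want 1×ALU +2rd +1wr — RD_PORT → AL2|MU0|ME2|BR1|rd1|wr0
(5) want 1×ALU +2rd +1wr — RD_PORT → AL2|MU0|ME2|BR1|rd1|wr0
(6) want 1×BR +1rd +0wr — yes → AL2|MU0|ME2|BR0|rd0|wr0
(7) want 1×BR +0rd +0wr — FU → AL2|MU0|ME2|BR0|rd0|wr0

issued = [0, 1, 2, 6]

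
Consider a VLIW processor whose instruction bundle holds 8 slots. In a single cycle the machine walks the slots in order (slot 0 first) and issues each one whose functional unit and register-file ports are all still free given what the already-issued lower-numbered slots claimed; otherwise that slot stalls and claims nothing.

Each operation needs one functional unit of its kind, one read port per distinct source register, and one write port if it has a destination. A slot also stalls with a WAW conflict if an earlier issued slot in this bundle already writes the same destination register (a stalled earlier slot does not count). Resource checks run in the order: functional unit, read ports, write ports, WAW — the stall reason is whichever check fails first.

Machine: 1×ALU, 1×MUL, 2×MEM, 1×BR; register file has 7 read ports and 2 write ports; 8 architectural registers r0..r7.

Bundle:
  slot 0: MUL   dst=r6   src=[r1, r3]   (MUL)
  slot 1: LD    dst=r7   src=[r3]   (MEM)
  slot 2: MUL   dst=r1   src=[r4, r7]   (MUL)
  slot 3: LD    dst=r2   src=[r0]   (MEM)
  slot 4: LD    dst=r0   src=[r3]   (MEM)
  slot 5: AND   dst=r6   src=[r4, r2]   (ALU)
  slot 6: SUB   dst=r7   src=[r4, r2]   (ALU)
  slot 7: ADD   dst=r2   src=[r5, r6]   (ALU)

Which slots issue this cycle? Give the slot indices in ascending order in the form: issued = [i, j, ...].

issued = [0, 1]

  0. MUL→r6 ⇒ go  {1A/0Mu/2Ld/1B | 5r 1w}
  1. MEM→r7 ⇒ go  {1A/0Mu/1Ld/1B | 4r 0w}
  2. MUL→r1 ⇒ no(FU)  {1A/0Mu/1Ld/1B | 4r 0w}
  3. MEM→r2 ⇒ no(WR_PORT)  {1A/0Mu/1Ld/1B | 4r 0w}
  4. MEM→r0 ⇒ no(WR_PORT)  {1A/0Mu/1Ld/1B | 4r 0w}
  5. ALU→r6 ⇒ no(WR_PORT)  {1A/0Mu/1Ld/1B | 4r 0w}
  6. ALU→r7 ⇒ no(WR_PORT)  {1A/0Mu/1Ld/1B | 4r 0w}
  7. ALU→r2 ⇒ no(WR_PORT)  {1A/0Mu/1Ld/1B | 4r 0w}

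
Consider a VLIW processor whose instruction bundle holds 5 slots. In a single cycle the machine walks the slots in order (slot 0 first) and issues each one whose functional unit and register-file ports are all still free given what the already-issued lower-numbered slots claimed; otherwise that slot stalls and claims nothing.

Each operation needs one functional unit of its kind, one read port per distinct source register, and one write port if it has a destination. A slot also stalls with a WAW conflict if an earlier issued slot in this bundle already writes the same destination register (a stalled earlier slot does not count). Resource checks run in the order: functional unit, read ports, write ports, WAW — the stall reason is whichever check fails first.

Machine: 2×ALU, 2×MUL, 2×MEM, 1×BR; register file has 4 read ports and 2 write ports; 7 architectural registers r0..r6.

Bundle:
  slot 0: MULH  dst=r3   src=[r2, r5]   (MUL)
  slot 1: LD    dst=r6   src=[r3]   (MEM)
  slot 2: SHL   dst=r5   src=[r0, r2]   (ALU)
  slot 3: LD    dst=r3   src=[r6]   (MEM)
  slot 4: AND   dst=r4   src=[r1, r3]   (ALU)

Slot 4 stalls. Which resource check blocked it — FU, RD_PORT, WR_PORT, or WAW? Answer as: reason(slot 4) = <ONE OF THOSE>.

reason(slot 4) = RD_PORT

slot 0 (MUL): ISSUE — free A2,Mu1,Ld2,B1 rp2 wp1
slot 1 (MEM): ISSUE — free A2,Mu1,Ld1,B1 rp1 wp0
slot 2 (ALU): stall RD_PORT — free A2,Mu1,Ld1,B1 rp1 wp0
slot 3 (MEM): stall WR_PORT — free A2,Mu1,Ld1,B1 rp1 wp0
slot 4 (ALU): stall RD_PORT — free A2,Mu1,Ld1,B1 rp1 wp0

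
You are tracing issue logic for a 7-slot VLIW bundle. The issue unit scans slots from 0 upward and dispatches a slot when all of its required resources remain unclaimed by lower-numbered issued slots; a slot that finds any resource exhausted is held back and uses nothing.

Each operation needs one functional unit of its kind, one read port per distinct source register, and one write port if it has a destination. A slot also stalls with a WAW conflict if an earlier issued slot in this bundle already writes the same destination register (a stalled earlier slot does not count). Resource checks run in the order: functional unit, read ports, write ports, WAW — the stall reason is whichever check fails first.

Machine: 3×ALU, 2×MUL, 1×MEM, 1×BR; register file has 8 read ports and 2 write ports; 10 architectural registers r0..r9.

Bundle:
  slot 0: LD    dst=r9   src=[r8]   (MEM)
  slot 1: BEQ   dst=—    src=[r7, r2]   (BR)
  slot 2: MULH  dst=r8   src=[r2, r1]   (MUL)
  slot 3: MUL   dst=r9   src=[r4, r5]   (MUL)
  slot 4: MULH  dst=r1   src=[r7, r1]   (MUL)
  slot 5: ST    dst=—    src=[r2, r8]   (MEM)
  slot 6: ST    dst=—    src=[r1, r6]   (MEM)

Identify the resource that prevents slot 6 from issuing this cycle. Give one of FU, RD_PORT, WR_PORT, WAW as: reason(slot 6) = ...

reason(slot 6) = FU

  0. MEM→r9 ⇒ go  {3A/2Mu/0Ld/1B | 7r 1w}
  1. BR ⇒ go  {3A/2Mu/0Ld/0B | 5r 1w}
  2. MUL→r8 ⇒ go  {3A/1Mu/0Ld/0B | 3r 0w}
  3. MUL→r9 ⇒ no(WR_PORT)  {3A/1Mu/0Ld/0B | 3r 0w}
  4. MUL→r1 ⇒ no(WR_PORT)  {3A/1Mu/0Ld/0B | 3r 0w}
  5. MEM ⇒ no(FU)  {3A/1Mu/0Ld/0B | 3r 0w}
  6. MEM ⇒ no(FU)  {3A/1Mu/0Ld/0B | 3r 0w}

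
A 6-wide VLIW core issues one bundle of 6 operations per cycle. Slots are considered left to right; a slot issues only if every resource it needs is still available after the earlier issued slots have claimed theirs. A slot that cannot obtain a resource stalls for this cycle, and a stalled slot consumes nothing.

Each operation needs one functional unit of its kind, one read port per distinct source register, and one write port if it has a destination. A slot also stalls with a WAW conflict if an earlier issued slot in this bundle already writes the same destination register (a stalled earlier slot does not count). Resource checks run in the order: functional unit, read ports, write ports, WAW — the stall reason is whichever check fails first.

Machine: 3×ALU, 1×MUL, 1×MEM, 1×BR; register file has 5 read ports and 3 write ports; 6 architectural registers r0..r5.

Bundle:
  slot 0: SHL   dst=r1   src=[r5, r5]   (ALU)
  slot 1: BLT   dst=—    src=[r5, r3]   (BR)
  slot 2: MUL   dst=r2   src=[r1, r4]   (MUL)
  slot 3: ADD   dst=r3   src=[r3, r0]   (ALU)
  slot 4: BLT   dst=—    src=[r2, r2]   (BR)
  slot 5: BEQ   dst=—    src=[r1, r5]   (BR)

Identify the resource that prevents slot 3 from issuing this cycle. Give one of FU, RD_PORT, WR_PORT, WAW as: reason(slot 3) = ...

[0] ALU needs rd=1 wr=1: ok; after: ALU=2 MUL=1 MEM=1 BR=1, R=4, W=2
[1] BR needs rd=2 wr=0: ok; after: ALU=2 MUL=1 MEM=1 BR=0, R=2, W=2
[2] MUL needs rd=2 wr=1: ok; after: ALU=2 MUL=0 MEM=1 BR=0, R=0, W=1
[3] ALU needs rd=2 wr=1: RD_PORT; after: ALU=2 MUL=0 MEM=1 BR=0, R=0, W=1
[4] BR needs rd=1 wr=0: FU; after: ALU=2 MUL=0 MEM=1 BR=0, R=0, W=1
[5] BR needs rd=2 wr=0: FU; after: ALU=2 MUL=0 MEM=1 BR=0, R=0, W=1

reason(slot 3) = RD_PORT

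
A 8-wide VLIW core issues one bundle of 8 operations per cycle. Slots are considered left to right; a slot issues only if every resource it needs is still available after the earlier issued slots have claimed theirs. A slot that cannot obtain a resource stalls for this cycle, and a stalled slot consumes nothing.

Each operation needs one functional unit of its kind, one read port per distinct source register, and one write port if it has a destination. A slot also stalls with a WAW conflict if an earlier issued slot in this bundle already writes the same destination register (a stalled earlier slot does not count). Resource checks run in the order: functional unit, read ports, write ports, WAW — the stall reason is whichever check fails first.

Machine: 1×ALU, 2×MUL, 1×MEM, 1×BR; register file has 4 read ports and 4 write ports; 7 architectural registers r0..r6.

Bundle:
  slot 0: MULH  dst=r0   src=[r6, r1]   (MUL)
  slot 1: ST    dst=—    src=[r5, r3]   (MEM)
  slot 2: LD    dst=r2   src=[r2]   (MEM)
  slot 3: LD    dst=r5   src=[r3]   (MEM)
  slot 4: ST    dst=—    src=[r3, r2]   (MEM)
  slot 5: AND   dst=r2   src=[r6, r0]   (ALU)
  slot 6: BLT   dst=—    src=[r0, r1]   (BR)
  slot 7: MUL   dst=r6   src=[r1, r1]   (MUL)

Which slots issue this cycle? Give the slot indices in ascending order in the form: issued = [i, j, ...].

issued = [0, 1]

[0] MUL needs rd=2 wr=1: ok; after: ALU=1 MUL=1 MEM=1 BR=1, R=2, W=3
[1] MEM needs rd=2 wr=0: ok; after: ALU=1 MUL=1 MEM=0 BR=1, R=0, W=3
[2] MEM needs rd=1 wr=1: FU; after: ALU=1 MUL=1 MEM=0 BR=1, R=0, W=3
[3] MEM needs rd=1 wr=1: FU; after: ALU=1 MUL=1 MEM=0 BR=1, R=0, W=3
[4] MEM needs rd=2 wr=0: FU; after: ALU=1 MUL=1 MEM=0 BR=1, R=0, W=3
[5] ALU needs rd=2 wr=1: RD_PORT; after: ALU=1 MUL=1 MEM=0 BR=1, R=0, W=3
[6] BR needs rd=2 wr=0: RD_PORT; after: ALU=1 MUL=1 MEM=0 BR=1, R=0, W=3
[7] MUL needs rd=1 wr=1: RD_PORT; after: ALU=1 MUL=1 MEM=0 BR=1, R=0, W=3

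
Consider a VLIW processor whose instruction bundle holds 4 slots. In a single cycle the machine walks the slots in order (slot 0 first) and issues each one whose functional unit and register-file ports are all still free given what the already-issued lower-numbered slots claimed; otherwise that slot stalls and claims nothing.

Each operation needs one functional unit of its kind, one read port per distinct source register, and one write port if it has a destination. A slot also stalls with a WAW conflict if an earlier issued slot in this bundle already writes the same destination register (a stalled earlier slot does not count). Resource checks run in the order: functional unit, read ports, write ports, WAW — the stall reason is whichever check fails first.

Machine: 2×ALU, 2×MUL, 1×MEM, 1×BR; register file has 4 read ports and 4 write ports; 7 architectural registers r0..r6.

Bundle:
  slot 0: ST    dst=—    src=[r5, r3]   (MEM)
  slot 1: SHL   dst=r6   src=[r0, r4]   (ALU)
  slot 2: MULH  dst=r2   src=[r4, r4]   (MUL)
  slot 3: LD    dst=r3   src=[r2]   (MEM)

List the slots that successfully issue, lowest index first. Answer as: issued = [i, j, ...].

slot 0 (MEM): ISSUE — free A2,Mu2,Ld0,B1 rp2 wp4
slot 1 (ALU): ISSUE — free A1,Mu2,Ld0,B1 rp0 wp3
slot 2 (MUL): stall RD_PORT — free A1,Mu2,Ld0,B1 rp0 wp3
slot 3 (MEM): stall FU — free A1,Mu2,Ld0,B1 rp0 wp3

issued = [0, 1]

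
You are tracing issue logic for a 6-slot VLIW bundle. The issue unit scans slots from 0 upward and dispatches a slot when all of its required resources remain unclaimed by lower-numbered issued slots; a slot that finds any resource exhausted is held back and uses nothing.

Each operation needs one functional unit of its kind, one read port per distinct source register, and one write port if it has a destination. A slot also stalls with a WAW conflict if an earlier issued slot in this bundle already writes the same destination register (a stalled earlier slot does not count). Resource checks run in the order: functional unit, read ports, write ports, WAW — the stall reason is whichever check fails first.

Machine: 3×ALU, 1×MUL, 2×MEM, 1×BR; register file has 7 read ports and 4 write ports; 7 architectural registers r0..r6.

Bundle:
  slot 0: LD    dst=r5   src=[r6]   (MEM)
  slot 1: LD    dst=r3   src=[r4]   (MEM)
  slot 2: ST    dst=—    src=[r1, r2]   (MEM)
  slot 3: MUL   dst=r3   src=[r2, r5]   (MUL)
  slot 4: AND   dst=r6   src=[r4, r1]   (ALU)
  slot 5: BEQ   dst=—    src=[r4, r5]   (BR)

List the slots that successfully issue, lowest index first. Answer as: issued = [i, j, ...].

issued = [0, 1, 4, 5]

#0 MEM src=r6 dispatched  <A:3 Mu:1 Ld:1 B:1 rd:6 wr:3>
#1 MEM src=r4 dispatched  <A:3 Mu:1 Ld:0 B:1 rd:5 wr:2>
#2 MEM src=r1,r2 held:FU  <A:3 Mu:1 Ld:0 B:1 rd:5 wr:2>
#3 MUL src=r2,r5 held:WAW  <A:3 Mu:1 Ld:0 B:1 rd:5 wr:2>
#4 ALU src=r4,r1 dispatched  <A:2 Mu:1 Ld:0 B:1 rd:3 wr:1>
#5 BR src=r4,r5 dispatched  <A:2 Mu:1 Ld:0 B:0 rd:1 wr:1>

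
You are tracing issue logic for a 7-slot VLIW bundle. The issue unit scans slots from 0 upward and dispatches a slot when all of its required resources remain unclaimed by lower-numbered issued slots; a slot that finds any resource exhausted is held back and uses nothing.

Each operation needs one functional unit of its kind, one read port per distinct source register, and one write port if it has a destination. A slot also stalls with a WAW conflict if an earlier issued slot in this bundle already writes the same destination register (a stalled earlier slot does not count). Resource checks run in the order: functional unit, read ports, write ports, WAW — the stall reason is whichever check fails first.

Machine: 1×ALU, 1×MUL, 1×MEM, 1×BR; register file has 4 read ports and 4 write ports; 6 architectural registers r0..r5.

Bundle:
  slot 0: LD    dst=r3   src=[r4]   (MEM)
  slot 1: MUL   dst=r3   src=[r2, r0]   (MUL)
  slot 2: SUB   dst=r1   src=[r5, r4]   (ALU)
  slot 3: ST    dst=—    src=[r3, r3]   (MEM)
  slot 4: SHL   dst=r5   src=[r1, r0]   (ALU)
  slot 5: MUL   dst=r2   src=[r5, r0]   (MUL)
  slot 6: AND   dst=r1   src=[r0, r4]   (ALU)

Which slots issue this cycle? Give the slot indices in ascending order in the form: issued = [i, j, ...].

issued = [0, 2]

[0] MEM needs rd=1 wr=1: ok; after: ALU=1 MUL=1 MEM=0 BR=1, R=3, W=3
[1] MUL needs rd=2 wr=1: WAW; after: ALU=1 MUL=1 MEM=0 BR=1, R=3, W=3
[2] ALU needs rd=2 wr=1: ok; after: ALU=0 MUL=1 MEM=0 BR=1, R=1, W=2
[3] MEM needs rd=1 wr=0: FU; after: ALU=0 MUL=1 MEM=0 BR=1, R=1, W=2
[4] ALU needs rd=2 wr=1: FU; after: ALU=0 MUL=1 MEM=0 BR=1, R=1, W=2
[5] MUL needs rd=2 wr=1: RD_PORT; after: ALU=0 MUL=1 MEM=0 BR=1, R=1, W=2
[6] ALU needs rd=2 wr=1: FU; after: ALU=0 MUL=1 MEM=0 BR=1, R=1, W=2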